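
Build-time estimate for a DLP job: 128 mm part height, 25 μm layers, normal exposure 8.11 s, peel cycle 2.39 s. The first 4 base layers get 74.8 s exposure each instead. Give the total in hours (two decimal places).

Layer count = ceil(128 / 0.025) = 5120.
Base layers: 4 × (74.8 + 2.39) → 308.76 s.
Normal layers: 5116 × (8.11 + 2.39) → 53718 s.
Sum: 308.76 + 53718 = 54026.76 s → 15.01 hours.

15.01 hours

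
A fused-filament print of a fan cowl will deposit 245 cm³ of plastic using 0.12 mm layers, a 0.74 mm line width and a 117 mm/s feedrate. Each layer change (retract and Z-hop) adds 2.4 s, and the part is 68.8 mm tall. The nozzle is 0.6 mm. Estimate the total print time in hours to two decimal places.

Line area = 0.12 × 0.74 = 0.0888 mm².
Total extruded path = 245000/0.0888 = 2759009 mm.
Time extruding = 2759009 / 117 = 23581.3 s.
Layers = ⌈68.8/0.12⌉ = 574.
Layer-change overhead: 574 × 2.4 → 1377.6 s.
Total = 23581.3 + 1377.6 = 24958.9 s = 6.93 hours.

6.93 hours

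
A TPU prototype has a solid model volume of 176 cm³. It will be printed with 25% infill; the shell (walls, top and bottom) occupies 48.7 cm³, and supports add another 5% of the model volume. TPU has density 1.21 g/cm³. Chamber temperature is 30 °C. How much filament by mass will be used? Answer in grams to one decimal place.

108.1 g

Interior volume = 176 − 48.7, so 127.3 cm³.
Deposited infill: 0.25 × 127.3 → 31.825 cm³.
Support = 0.05 × 176 = 8.8 cm³.
Deposited volume: 48.7 + 31.825 + 8.8 → 89.325 cm³.
Mass: 89.325 × 1.21 → 108.08325 g.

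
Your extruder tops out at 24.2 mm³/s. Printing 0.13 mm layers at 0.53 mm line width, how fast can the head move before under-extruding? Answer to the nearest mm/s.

351 mm/s

A: 0.13 × 0.53 → 0.0689 mm².
v_max = Q/A = 24.2/0.0689 = 351.23 mm/s → 351 mm/s.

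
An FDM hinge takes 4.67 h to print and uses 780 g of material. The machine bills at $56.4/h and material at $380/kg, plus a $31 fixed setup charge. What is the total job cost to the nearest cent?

Machine-time cost = 56.4 × 4.67, so $263.388.
Material charge = 380 × 780/1000, so $296.40.
Adding setup: 263.388 + 296.40 + 31 → 590.788 ≈ $590.79.

$590.79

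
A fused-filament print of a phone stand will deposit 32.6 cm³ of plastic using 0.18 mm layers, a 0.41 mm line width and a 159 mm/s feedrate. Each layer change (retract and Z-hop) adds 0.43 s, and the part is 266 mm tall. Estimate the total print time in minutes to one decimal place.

56.9 minutes

Line area = 0.18 × 0.41, so 0.0738 mm².
Toolpath length = 32.6 cm³ / 0.0738 mm² = 32600 / 0.0738 = 441734.4 mm.
Print-move time: 441734.4 / 159 → 2778.2 s.
Number of layers: 266 / 0.18 → 1478 (rounded up).
Layer-change overhead = 1478 × 0.43, so 635.54 s.
Total = 2778.2 + 635.54 = 3413.74 s = 56.9 minutes.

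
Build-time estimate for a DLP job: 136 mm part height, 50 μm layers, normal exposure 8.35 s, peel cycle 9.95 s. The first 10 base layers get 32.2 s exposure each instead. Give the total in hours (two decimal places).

13.89 hours

Layer count = ceil(136 / 0.05) = 2720.
Burn-in layers: 10 × (32.2 + 9.95) → 421.5 s.
Remaining layers = 2710 × (8.35 + 9.95) = 49593 s.
Total = 421.5 + 49593 = 50014.5 s = 13.89 hours.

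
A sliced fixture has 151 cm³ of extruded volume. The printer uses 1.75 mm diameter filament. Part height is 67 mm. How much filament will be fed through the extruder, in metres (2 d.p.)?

62.78 m

Cross-section of 1.75 mm filament: π·(1.75/2)² = 2.4053 mm².
Length = 151 cm³ / 2.4053 mm² = 151000 / 2.4053 = 62778.03 mm = 62.78 m.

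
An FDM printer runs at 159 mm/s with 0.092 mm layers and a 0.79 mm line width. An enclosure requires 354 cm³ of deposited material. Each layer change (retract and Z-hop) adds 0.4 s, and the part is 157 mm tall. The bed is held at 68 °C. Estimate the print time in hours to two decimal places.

Line area = 0.092 × 0.79 = 0.07268 mm².
Toolpath length = 354 cm³ / 0.07268 mm² = 354000 / 0.07268 = 4870665.9 mm.
Time extruding: 4870665.9 / 159 → 30633.1 s.
Number of layers: 157 / 0.092 → 1707 (rounded up).
Layer-change overhead = 1707 × 0.4, so 682.8 s.
Total = 30633.1 + 682.8 = 31315.9 s = 8.70 hours.

8.70 hours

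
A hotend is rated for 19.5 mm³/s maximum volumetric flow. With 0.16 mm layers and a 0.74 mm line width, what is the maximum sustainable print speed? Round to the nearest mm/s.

Bead cross-section = 0.16 × 0.74, so 0.1184 mm².
Max speed = 19.5 / 0.1184 = 164.70 ≈ 165 mm/s.

165 mm/s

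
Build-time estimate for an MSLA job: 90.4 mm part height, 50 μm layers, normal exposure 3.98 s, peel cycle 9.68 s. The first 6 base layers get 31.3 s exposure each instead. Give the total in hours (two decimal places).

6.91 hours

Number of layers: 90.4 / 0.05 → 1808 (rounded up).
Base layers = 6 × (31.3 + 9.68) = 245.88 s.
Regular layers: 1802 × (3.98 + 9.68) → 24615.32 s.
Total = 245.88 + 24615.32 = 24861.2 s = 6.91 hours.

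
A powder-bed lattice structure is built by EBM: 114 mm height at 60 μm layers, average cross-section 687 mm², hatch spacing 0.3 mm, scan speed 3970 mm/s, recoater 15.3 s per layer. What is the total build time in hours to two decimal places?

Layers = ⌈114/0.06⌉ = 1900.
Per-layer scan distance = 687 / 0.3, so 2290 mm.
Per-layer scan time = 2290 / 3970, so 0.5768 s.
Time per layer = 0.5768 + 15.3 = 15.8768 s.
Total: 1900 × 15.8768 s = 30165.92 s → 8.38 hours.

8.38 hours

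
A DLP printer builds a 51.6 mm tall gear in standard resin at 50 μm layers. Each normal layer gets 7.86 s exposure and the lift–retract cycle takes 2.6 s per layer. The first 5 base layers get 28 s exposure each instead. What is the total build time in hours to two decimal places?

Layers = ⌈51.6/0.05⌉ = 1032.
Base layers = 5 × (28 + 2.6), so 153 s.
Normal layers = 1027 × (7.86 + 2.6), so 10742.42 s.
Sum: 153 + 10742.42 = 10895.42 s → 3.03 hours.

3.03 hours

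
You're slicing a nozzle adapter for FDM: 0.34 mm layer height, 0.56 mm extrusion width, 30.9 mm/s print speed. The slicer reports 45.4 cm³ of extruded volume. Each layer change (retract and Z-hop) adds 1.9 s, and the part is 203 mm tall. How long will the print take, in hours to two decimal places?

2.46 hours

Extrusion cross-section: 0.34 × 0.56 → 0.1904 mm².
Path length: 45400 mm³ / 0.1904 mm² → 238445.4 mm.
Extrusion time: 238445.4 / 30.9 → 7716.7 s.
Layers = ⌈203/0.34⌉ = 598.
Layer-change overhead = 598 × 1.9, so 1136.2 s.
Altogether 7716.7 + 1136.2 = 8852.9 s, i.e. 2.46 hours.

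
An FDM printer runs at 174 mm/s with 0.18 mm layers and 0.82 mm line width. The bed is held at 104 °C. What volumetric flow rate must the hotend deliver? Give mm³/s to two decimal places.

25.68

A = 0.18 × 0.82, so 0.1476 mm².
Volumetric flow = 174 × 0.1476 = 25.68 mm³/s.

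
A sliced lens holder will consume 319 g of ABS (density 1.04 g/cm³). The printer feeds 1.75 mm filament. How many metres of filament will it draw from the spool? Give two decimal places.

127.52 m

Extruded volume: 319/1.04 = 306.7308 cm³ (306730.8 mm³).
Filament cross-section = π × (1.75/2)² = 2.4053 mm².
L = V/A = 306730.8/2.4053 = 127522.89 mm → 127.52 m.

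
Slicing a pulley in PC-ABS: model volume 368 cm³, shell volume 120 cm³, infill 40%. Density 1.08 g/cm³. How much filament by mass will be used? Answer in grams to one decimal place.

Infill region = 368 − 120, so 248 cm³.
Deposited infill = 0.40 × 248, so 99.2 cm³.
Total extruded: 120 + 99.2 → 219.2 cm³.
Mass = 219.2 × 1.08, so 236.736 g.

236.7 g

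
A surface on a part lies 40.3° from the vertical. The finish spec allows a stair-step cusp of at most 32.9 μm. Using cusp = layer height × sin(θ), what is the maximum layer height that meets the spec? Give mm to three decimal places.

0.051 mm

t = h_c / sin θ = 0.0329 / 0.6468 = 0.051 mm.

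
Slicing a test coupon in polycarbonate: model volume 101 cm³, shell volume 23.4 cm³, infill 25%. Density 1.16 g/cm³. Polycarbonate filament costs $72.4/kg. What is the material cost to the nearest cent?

$3.59

Interior volume = 101 − 23.4 = 77.6 cm³.
Infill deposited = 0.25 × 77.6, so 19.4 cm³.
Total printed volume: 23.4 + 19.4 → 42.8 cm³.
Mass = 42.8 × 1.16, so 49.648 g.
Cost = 49.648 g / 1000 × $72.4/kg = $3.59.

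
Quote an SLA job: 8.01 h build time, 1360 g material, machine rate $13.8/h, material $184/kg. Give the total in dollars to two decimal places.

Machine-time cost: 13.8 × 8.01 → $110.538.
Material charge = 184 × 1360/1000 = $250.24.
Job cost: 110.538 + 250.24 = 360.778 ≈ $360.78.

$360.78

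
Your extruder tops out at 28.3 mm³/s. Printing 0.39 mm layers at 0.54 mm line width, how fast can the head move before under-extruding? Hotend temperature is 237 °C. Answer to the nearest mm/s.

134 mm/s

Bead cross-section = 0.39 × 0.54, so 0.2106 mm².
Max speed = 28.3 / 0.2106 = 134.38 ≈ 134 mm/s.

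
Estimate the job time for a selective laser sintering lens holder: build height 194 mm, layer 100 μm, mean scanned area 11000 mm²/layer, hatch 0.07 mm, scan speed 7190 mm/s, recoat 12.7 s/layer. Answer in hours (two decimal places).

Layers = ⌈194/0.1⌉ = 1940.
Hatch length per layer = 11000 / 0.07 = 157142.9 mm.
Per-layer scan time = 157142.9 / 7190, so 21.8558 s.
Per-layer time = 21.8558 + 12.7, so 34.5558 s.
Build time = 1940 × 34.5558 = 67038.252 s = 18.62 hours.

18.62 hours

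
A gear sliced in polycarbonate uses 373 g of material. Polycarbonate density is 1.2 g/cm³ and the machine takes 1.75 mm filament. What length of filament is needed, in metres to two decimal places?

129.23 m

Extruded volume: 373/1.2 = 310.8333 cm³ (310833.3 mm³).
Filament cross-section = π × (1.75/2)² = 2.4053 mm².
Length = 310833.3 / 2.4053 = 129228.5 mm = 129.23 m.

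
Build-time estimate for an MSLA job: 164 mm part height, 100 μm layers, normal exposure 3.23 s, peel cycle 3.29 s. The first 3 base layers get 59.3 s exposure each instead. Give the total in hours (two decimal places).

Layer count = ceil(164 / 0.1) = 1640.
Burn-in layers = 3 × (59.3 + 3.29), so 187.77 s.
Remaining layers = 1637 × (3.23 + 3.29) = 10673.24 s.
Total = 187.77 + 10673.24 = 10861.01 s = 3.02 hours.

3.02 hours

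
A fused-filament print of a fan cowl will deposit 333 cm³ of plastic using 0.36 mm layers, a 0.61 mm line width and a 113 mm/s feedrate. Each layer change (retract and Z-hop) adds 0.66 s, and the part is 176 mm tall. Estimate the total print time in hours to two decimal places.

3.82 hours

Bead cross-section: 0.36 × 0.61 → 0.2196 mm².
Path length: 333000 mm³ / 0.2196 mm² → 1516393.4 mm.
Print-move time = 1516393.4 / 113 = 13419.4 s.
Layer count = ceil(176 / 0.36) = 489.
Layer-change overhead = 489 × 0.66, so 322.74 s.
Altogether 13419.4 + 322.74 = 13742.14 s, i.e. 3.82 hours.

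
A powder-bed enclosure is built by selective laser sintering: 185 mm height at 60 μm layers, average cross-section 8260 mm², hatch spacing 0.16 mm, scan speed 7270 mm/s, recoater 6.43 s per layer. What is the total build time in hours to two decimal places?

Layers = ⌈185/0.06⌉ = 3084.
Hatch length per layer: 8260 / 0.16 → 51625 mm.
Per-layer scan time = 51625 / 7270 = 7.1011 s.
Time per layer: 7.1011 + 6.43 → 13.5311 s.
3084 layers × 13.5311 s/layer = 41729.9124 s, i.e. 11.59 hours.

11.59 hours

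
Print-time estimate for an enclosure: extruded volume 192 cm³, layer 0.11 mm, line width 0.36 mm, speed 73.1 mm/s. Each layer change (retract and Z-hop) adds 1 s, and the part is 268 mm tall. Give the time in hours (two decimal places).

19.10 hours

Line area = 0.11 × 0.36, so 0.0396 mm².
Total extruded path = 192000/0.0396 = 4848484.8 mm.
Print-move time = 4848484.8 / 73.1, so 66326.7 s.
Number of layers: 268 / 0.11 → 2437 (rounded up).
Layer-change overhead = 2437 × 1, so 2437 s.
Altogether 66326.7 + 2437 = 68763.7 s, i.e. 19.10 hours.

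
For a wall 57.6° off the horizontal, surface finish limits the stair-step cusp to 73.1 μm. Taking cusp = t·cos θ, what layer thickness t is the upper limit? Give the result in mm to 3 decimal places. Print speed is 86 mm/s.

t = h_c / cos θ = 0.0731 / 0.5358 = 0.136 mm.

0.136 mm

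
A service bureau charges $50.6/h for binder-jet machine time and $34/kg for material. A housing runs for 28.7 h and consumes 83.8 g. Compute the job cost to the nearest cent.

$1455.07

Machine cost: 50.6 × 28.7 → $1452.22.
Feedstock cost: 34 × 83.8/1000 → $2.8492.
Total = 1452.22 + 2.8492 = 1455.0692 ≈ $1455.07.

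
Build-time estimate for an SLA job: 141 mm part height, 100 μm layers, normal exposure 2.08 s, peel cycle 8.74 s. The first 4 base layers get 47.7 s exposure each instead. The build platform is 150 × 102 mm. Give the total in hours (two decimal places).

Number of layers: 141 / 0.1 → 1410 (rounded up).
Bottom layers: 4 × (47.7 + 8.74) → 225.76 s.
Regular layers = 1406 × (2.08 + 8.74), so 15212.92 s.
Sum: 225.76 + 15212.92 = 15438.68 s → 4.29 hours.

4.29 hours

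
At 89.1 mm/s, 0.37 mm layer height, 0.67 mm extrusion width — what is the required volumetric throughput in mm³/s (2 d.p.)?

Bead cross-section = 0.37 × 0.67 = 0.2479 mm².
Volumetric flow = 89.1 × 0.2479 = 22.09 mm³/s.

22.09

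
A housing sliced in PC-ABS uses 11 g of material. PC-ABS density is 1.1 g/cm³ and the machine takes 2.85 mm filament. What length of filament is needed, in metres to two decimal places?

Volume = 11 g / 1.1 g·cm⁻³ = 10 cm³ = 10000 mm³.
A = π r² = π × 1.425² = 6.3794 mm².
Length = 10000 / 6.3794 = 1567.55 mm = 1.57 m.

1.57 m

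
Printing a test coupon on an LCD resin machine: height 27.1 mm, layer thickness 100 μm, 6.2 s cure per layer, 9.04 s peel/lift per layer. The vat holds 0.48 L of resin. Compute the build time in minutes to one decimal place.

68.8 minutes

Layer count = ceil(27.1 / 0.1) = 271.
Per-layer time: 6.2 + 9.04 → 15.24 s.
Build time: 271 × 15.24 s = 4130.04 s, i.e. 68.8 minutes.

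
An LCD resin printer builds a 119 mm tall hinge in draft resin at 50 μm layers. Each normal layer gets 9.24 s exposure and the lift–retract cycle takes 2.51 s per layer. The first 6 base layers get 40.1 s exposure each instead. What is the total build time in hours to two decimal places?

7.82 hours

Layer count = ceil(119 / 0.05) = 2380.
Burn-in layers = 6 × (40.1 + 2.51) = 255.66 s.
Normal layers = 2374 × (9.24 + 2.51) = 27894.5 s.
Total = 255.66 + 27894.5 = 28150.16 s = 7.82 hours.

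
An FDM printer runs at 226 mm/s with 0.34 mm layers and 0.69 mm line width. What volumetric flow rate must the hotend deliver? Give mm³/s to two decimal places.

Bead cross-section = 0.34 × 0.69, so 0.2346 mm².
Q = v·A = 226 × 0.2346 = 53.02 mm³/s.

53.02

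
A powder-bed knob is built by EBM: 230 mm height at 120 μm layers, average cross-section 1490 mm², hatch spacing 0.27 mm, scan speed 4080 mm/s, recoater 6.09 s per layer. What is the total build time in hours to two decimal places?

3.96 hours

Layer count = ceil(230 / 0.12) = 1917.
Hatch length per layer: 1490 / 0.27 → 5518.5 mm.
Per-layer scan time: 5518.5 / 4080 → 1.3526 s.
Layer cycle: 1.3526 + 6.09 → 7.4426 s.
1917 layers × 7.4426 s/layer = 14267.4642 s, i.e. 3.96 hours.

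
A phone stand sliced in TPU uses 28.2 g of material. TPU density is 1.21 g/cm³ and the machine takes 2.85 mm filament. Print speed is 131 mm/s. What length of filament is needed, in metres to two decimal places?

3.65 m

Extruded volume: 28.2/1.21 = 23.3058 cm³ (23305.8 mm³).
Cross-section of 2.85 mm filament: π·(2.85/2)² = 6.3794 mm².
Length = 23305.8 / 6.3794 = 3653.29 mm = 3.65 m.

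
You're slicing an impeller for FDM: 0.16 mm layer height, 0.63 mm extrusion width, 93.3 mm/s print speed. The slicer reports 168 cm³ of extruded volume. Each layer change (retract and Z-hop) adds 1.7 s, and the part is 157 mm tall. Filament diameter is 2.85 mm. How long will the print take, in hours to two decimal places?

Bead cross-section: 0.16 × 0.63 → 0.1008 mm².
Toolpath length = 168 cm³ / 0.1008 mm² = 168000 / 0.1008 = 1666666.7 mm.
Time extruding = 1666666.7 / 93.3, so 17863.5 s.
Layers = ⌈157/0.16⌉ = 982.
Z-hop total = 982 × 1.7 = 1669.4 s.
Altogether 17863.5 + 1669.4 = 19532.9 s, i.e. 5.43 hours.

5.43 hours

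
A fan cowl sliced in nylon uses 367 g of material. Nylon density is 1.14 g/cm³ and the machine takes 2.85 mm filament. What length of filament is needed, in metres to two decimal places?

Extruded volume: 367/1.14 = 321.9298 cm³ (321929.8 mm³).
Filament cross-section = π × (2.85/2)² = 6.3794 mm².
L = V/A = 321929.8/6.3794 = 50463.96 mm → 50.46 m.

50.46 m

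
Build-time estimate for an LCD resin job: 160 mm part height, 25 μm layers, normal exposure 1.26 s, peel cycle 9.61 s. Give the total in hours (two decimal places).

19.32 hours

Layers = ⌈160/0.025⌉ = 6400.
Each layer takes = 1.26 + 9.61, so 10.87 s.
Build time: 6400 × 10.87 s = 69568 s, i.e. 19.32 hours.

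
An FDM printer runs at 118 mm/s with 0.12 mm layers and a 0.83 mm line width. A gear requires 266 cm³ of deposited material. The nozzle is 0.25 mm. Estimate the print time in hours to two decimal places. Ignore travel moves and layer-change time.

6.29 hours

Extrusion cross-section: 0.12 × 0.83 → 0.0996 mm².
Toolpath length = 266 cm³ / 0.0996 mm² = 266000 / 0.0996 = 2670682.7 mm.
Time extruding = 2670682.7 / 118, so 22632.9 s.
In the requested units: 22632.9 s = 6.29 hours.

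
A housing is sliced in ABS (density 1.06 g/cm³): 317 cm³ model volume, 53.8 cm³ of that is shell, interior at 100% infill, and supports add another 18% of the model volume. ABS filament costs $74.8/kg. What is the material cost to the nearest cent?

$29.66

Infill region: 317 − 53.8 → 263.2 cm³.
Infill volume = 1.00 × 263.2 = 263.2 cm³.
Support = 0.18 × 317, so 57.06 cm³.
Total printed volume = 53.8 + 263.2 + 57.06 = 374.06 cm³.
Mass = 374.06 × 1.06, so 396.5036 g.
At $74.8/kg: 396.5036/1000 × 74.8 = $29.66.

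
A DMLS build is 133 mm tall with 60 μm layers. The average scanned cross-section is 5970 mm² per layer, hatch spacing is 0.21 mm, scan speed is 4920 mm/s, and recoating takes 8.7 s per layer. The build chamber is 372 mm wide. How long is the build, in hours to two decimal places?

8.92 hours

Number of layers: 133 / 0.06 → 2217 (rounded up).
Hatch length per layer: 5970 / 0.21 → 28428.6 mm.
Per-layer scan time = 28428.6 / 4920 = 5.7782 s.
Per-layer time = 5.7782 + 8.7 = 14.4782 s.
2217 layers × 14.4782 s/layer = 32098.1694 s, i.e. 8.92 hours.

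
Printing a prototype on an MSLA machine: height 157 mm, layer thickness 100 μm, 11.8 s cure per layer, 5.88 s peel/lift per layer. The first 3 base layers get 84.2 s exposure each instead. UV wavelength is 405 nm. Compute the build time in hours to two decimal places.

7.77 hours

Layers = ⌈157/0.1⌉ = 1570.
Burn-in layers = 3 × (84.2 + 5.88) = 270.24 s.
Regular layers: 1567 × (11.8 + 5.88) → 27704.56 s.
Total = 270.24 + 27704.56 = 27974.8 s = 7.77 hours.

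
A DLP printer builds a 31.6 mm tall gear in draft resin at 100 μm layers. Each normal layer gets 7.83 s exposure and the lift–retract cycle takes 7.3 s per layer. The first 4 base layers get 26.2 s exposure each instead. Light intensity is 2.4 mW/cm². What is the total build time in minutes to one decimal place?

Layers = ⌈31.6/0.1⌉ = 316.
Bottom layers: 4 × (26.2 + 7.3) → 134 s.
Normal layers = 312 × (7.83 + 7.3) = 4720.56 s.
Sum: 134 + 4720.56 = 4854.56 s → 80.9 minutes.

80.9 minutes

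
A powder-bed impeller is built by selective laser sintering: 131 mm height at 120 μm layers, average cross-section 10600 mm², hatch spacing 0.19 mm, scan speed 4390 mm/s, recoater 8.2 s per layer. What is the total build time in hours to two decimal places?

Number of layers: 131 / 0.12 → 1092 (rounded up).
Scan path per layer: 10600 / 0.19 → 55789.5 mm.
Scan time per layer = 55789.5 / 4390 = 12.7083 s.
Time per layer = 12.7083 + 8.2 = 20.9083 s.
Build time = 1092 × 20.9083 = 22831.8636 s = 6.34 hours.

6.34 hours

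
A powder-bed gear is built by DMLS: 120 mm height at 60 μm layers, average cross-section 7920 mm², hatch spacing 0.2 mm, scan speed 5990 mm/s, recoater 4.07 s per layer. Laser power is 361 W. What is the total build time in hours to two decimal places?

5.93 hours

Number of layers: 120 / 0.06 → 2000 (rounded up).
Hatch length per layer: 7920 / 0.2 → 39600 mm.
Laser time per layer: 39600 / 5990 → 6.611 s.
Per-layer time: 6.611 + 4.07 → 10.681 s.
Total: 2000 × 10.681 s = 21362 s → 5.93 hours.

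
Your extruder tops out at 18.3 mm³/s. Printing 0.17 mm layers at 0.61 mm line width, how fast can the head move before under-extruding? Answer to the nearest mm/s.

176 mm/s

Extrusion cross-section = 0.17 × 0.61, so 0.1037 mm².
v_max = Q/A = 18.3/0.1037 = 176.47 mm/s → 176 mm/s.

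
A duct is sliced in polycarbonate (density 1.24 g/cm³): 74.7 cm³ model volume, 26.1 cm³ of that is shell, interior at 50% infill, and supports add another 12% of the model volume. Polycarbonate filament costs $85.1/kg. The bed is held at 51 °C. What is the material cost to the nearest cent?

$6.26

Infill region: 74.7 − 26.1 → 48.6 cm³.
Infill volume = 0.50 × 48.6 = 24.3 cm³.
Support = 0.12 × 74.7, so 8.964 cm³.
Deposited volume: 26.1 + 24.3 + 8.964 → 59.364 cm³.
Mass = 59.364 × 1.24 = 73.61136 g.
At $85.1/kg: 73.61136/1000 × 85.1 = $6.26.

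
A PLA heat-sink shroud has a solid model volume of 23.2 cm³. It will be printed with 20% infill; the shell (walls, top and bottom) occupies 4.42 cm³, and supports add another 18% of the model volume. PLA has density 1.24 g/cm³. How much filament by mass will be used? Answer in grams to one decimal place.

Infill region: 23.2 − 4.42 → 18.78 cm³.
Deposited infill: 0.20 × 18.78 → 3.756 cm³.
Support = 0.18 × 23.2, so 4.176 cm³.
Deposited volume = 4.42 + 3.756 + 4.176 = 12.352 cm³.
Mass: 12.352 × 1.24 → 15.31648 g.

15.3 g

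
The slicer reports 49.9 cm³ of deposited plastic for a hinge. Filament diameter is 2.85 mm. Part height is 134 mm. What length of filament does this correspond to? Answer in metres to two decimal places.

7.82 m

A = π r² = π × 1.425² = 6.3794 mm².
Length = 49.9 cm³ / 6.3794 mm² = 49900 / 6.3794 = 7822.05 mm = 7.82 m.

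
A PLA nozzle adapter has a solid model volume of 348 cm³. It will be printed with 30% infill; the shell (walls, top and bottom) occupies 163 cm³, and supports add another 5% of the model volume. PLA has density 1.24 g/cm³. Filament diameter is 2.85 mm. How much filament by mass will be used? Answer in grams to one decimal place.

292.5 g

Infill region: 348 − 163 → 185 cm³.
Deposited infill: 0.30 × 185 → 55.5 cm³.
Support = 0.05 × 348, so 17.4 cm³.
Total extruded = 163 + 55.5 + 17.4, so 235.9 cm³.
Mass = 235.9 × 1.24 = 292.516 g.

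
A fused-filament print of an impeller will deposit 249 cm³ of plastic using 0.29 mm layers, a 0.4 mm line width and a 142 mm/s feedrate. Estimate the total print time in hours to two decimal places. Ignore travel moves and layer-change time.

4.20 hours

Bead cross-section = 0.29 × 0.4, so 0.116 mm².
Toolpath length = 249 cm³ / 0.116 mm² = 249000 / 0.116 = 2146551.7 mm.
Time extruding = 2146551.7 / 142, so 15116.6 s.
Converting: 15116.6 s = 4.20 hours.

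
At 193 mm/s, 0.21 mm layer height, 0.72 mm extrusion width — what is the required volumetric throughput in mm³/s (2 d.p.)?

29.18

A = 0.21 × 0.72 = 0.1512 mm².
Q = v·A = 193 × 0.1512 = 29.18 mm³/s.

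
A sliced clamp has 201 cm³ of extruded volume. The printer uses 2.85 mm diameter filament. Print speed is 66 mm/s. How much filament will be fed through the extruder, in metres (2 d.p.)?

A = π r² = π × 1.425² = 6.3794 mm².
Length = 201 cm³ / 6.3794 mm² = 201000 / 6.3794 = 31507.67 mm = 31.51 m.

31.51 m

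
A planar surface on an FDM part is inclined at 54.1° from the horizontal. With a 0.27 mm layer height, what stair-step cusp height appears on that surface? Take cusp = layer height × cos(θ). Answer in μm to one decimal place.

158.3 μm

Cusp = layer height × cos(54.1°) = 0.27 × 0.5864 = 0.158328 mm = 158.3 μm.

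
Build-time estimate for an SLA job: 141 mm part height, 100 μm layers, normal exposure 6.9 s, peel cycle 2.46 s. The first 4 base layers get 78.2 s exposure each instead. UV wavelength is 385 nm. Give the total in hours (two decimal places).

3.75 hours

Layer count = ceil(141 / 0.1) = 1410.
Base layers = 4 × (78.2 + 2.46) = 322.64 s.
Regular layers: 1406 × (6.9 + 2.46) → 13160.16 s.
Sum: 322.64 + 13160.16 = 13482.8 s → 3.75 hours.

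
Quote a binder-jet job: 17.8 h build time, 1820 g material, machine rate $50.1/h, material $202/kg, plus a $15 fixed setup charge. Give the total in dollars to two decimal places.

$1274.42

Machine-time cost = 50.1 × 17.8, so $891.78.
Feedstock cost = 202 × 1820/1000, so $367.64.
Adding setup: 891.78 + 367.64 + 15 → $1274.42.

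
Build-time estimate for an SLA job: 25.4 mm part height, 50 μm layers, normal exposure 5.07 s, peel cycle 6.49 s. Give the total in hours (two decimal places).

Number of layers: 25.4 / 0.05 → 508 (rounded up).
Each layer takes = 5.07 + 6.49 = 11.56 s.
Total = 508 × 11.56 = 5872.48 s = 1.63 hours.

1.63 hours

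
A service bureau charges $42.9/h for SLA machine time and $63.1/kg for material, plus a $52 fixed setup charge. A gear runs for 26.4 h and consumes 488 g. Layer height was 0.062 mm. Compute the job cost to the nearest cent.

$1215.35

Machine cost = 42.9 × 26.4, so $1132.56.
Material charge: 63.1 × 488/1000 → $30.7928.
Adding setup: 1132.56 + 30.7928 + 52 → 1215.3528 ≈ $1215.35.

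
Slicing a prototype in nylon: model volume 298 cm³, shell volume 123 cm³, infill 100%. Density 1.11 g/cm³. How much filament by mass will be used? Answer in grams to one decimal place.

Infill region = 298 − 123, so 175 cm³.
Infill volume = 1.00 × 175 = 175 cm³.
Total printed volume = 123 + 175 = 298 cm³.
Mass: 298 × 1.11 → 330.78 g.

330.8 g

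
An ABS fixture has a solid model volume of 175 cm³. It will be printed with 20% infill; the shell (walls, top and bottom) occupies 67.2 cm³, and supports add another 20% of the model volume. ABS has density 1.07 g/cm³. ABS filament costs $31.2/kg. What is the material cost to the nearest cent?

$4.13

Interior volume: 175 − 67.2 → 107.8 cm³.
Deposited infill = 0.20 × 107.8 = 21.56 cm³.
Support: 0.20 × 175 → 35 cm³.
Total extruded = 67.2 + 21.56 + 35, so 123.76 cm³.
Mass = 123.76 × 1.07 = 132.4232 g.
Cost = 132.4232 g / 1000 × $31.2/kg = $4.13.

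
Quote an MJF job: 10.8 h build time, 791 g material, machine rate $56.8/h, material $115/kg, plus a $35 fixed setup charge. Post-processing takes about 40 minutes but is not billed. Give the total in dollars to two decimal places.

$739.41

Machine-time cost = 56.8 × 10.8 = $613.44.
Feedstock cost = 115 × 791/1000, so $90.965.
Total = 613.44 + 90.965 + 35 = 739.405 ≈ $739.41.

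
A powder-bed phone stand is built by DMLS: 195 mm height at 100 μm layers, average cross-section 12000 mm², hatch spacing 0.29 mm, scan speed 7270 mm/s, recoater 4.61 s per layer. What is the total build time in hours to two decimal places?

5.58 hours

Number of layers: 195 / 0.1 → 1950 (rounded up).
Per-layer scan distance = 12000 / 0.29 = 41379.3 mm.
Laser time per layer = 41379.3 / 7270 = 5.6918 s.
Layer cycle: 5.6918 + 4.61 → 10.3018 s.
Total: 1950 × 10.3018 s = 20088.51 s → 5.58 hours.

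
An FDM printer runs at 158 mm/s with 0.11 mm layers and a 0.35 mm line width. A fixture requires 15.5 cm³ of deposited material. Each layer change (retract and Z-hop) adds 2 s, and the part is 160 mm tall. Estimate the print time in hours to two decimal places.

Extrusion cross-section = 0.11 × 0.35 = 0.0385 mm².
Toolpath length = 15.5 cm³ / 0.0385 mm² = 15500 / 0.0385 = 402597.4 mm.
Extrusion time = 402597.4 / 158, so 2548.1 s.
Layer count = ceil(160 / 0.11) = 1455.
Non-print overhead: 1455 × 2 → 2910 s.
Altogether 2548.1 + 2910 = 5458.1 s, i.e. 1.52 hours.

1.52 hours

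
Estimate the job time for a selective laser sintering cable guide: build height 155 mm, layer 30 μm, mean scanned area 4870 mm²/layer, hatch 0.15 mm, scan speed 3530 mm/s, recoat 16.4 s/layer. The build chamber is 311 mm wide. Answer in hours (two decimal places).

36.74 hours

Number of layers: 155 / 0.03 → 5167 (rounded up).
Hatch length per layer = 4870 / 0.15, so 32466.7 mm.
Per-layer scan time = 32466.7 / 3530 = 9.1974 s.
Per-layer time = 9.1974 + 16.4 = 25.5974 s.
5167 layers × 25.5974 s/layer = 132261.7658 s, i.e. 36.74 hours.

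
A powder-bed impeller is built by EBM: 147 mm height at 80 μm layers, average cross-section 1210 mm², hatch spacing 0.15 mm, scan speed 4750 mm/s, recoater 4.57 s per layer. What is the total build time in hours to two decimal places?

Layers = ⌈147/0.08⌉ = 1838.
Scan path per layer = 1210 / 0.15, so 8066.7 mm.
Beam time per layer = 8066.7 / 4750, so 1.6983 s.
Time per layer = 1.6983 + 4.57 = 6.2683 s.
Total: 1838 × 6.2683 s = 11521.1354 s → 3.20 hours.

3.20 hours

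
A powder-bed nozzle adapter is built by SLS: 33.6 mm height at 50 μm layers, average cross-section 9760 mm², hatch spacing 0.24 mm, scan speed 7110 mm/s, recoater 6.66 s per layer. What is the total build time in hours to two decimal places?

2.31 hours

Number of layers: 33.6 / 0.05 → 672 (rounded up).
Hatch length per layer: 9760 / 0.24 → 40666.7 mm.
Per-layer scan time = 40666.7 / 7110, so 5.7196 s.
Per-layer time = 5.7196 + 6.66, so 12.3796 s.
672 layers × 12.3796 s/layer = 8319.0912 s, i.e. 2.31 hours.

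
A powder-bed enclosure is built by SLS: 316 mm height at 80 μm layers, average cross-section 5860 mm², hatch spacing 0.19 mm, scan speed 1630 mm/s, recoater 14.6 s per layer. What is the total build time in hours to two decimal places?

36.78 hours

Layers = ⌈316/0.08⌉ = 3950.
Hatch length per layer = 5860 / 0.19 = 30842.1 mm.
Scan time per layer = 30842.1 / 1630 = 18.9215 s.
Time per layer: 18.9215 + 14.6 → 33.5215 s.
Total: 3950 × 33.5215 s = 132409.925 s → 36.78 hours.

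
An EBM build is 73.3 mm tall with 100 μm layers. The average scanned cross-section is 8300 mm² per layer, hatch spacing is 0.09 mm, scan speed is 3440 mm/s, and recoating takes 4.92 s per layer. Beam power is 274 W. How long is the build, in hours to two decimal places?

6.46 hours

Layers = ⌈73.3/0.1⌉ = 733.
Per-layer scan distance: 8300 / 0.09 → 92222.2 mm.
Per-layer scan time = 92222.2 / 3440, so 26.8088 s.
Time per layer = 26.8088 + 4.92 = 31.7288 s.
733 layers × 31.7288 s/layer = 23257.2104 s, i.e. 6.46 hours.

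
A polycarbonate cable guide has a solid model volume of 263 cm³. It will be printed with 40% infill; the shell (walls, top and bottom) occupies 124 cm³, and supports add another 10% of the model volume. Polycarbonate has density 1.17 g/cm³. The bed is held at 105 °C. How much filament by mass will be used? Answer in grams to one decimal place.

Volume inside the shell = 263 − 124 = 139 cm³.
Infill deposited = 0.40 × 139, so 55.6 cm³.
Support = 0.10 × 263 = 26.3 cm³.
Total printed volume = 124 + 55.6 + 26.3 = 205.9 cm³.
Mass = 205.9 × 1.17, so 240.903 g.

240.9 g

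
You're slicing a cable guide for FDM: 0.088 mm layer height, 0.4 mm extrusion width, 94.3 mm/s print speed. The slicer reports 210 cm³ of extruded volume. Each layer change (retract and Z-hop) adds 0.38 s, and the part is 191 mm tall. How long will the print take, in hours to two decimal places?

17.80 hours

Extrusion cross-section: 0.088 × 0.4 → 0.0352 mm².
Total extruded path = 210000/0.0352 = 5965909.1 mm.
Extrusion time = 5965909.1 / 94.3, so 63265.2 s.
Layer count = ceil(191 / 0.088) = 2171.
Z-hop total = 2171 × 0.38, so 824.98 s.
Total = 63265.2 + 824.98 = 64090.18 s = 17.80 hours.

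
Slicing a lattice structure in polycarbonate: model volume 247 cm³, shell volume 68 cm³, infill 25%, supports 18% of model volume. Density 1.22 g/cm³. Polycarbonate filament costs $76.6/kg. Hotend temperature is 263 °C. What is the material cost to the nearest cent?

Interior volume: 247 − 68 → 179 cm³.
Infill volume = 0.25 × 179, so 44.75 cm³.
Support = 0.18 × 247, so 44.46 cm³.
Total extruded = 68 + 44.75 + 44.46 = 157.21 cm³.
Mass = 157.21 × 1.22, so 191.7962 g.
At $76.6/kg: 191.7962/1000 × 76.6 = $14.69.

$14.69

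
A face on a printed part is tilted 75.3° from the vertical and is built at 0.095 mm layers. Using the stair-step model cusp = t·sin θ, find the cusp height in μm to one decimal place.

h_c = t·sin θ = 0.095 × 0.9673 = 0.091894 mm (91.9 μm).

91.9 μm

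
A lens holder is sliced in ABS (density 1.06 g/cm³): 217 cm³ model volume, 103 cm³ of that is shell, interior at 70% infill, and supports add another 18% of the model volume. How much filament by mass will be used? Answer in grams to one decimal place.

Volume inside the shell = 217 − 103 = 114 cm³.
Infill volume = 0.70 × 114, so 79.8 cm³.
Support = 0.18 × 217 = 39.06 cm³.
Total extruded = 103 + 79.8 + 39.06, so 221.86 cm³.
Mass = 221.86 × 1.06 = 235.1716 g.

235.2 g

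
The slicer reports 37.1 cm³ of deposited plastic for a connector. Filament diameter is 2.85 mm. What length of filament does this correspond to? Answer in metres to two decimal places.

A = π r² = π × 1.425² = 6.3794 mm².
Length = 37.1 cm³ / 6.3794 mm² = 37100 / 6.3794 = 5815.59 mm = 5.82 m.

5.82 m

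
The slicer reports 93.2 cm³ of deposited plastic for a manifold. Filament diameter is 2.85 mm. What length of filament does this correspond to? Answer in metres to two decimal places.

14.61 m

Filament cross-section = π × (2.85/2)² = 6.3794 mm².
Length = 93.2 cm³ / 6.3794 mm² = 93200 / 6.3794 = 14609.52 mm = 14.61 m.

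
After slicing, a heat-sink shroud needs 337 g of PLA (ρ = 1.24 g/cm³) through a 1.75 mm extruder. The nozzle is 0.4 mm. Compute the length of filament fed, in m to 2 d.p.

112.99 m

Volume = 337 g / 1.24 g·cm⁻³ = 271.7742 cm³ = 271774.2 mm³.
Cross-section of 1.75 mm filament: π·(1.75/2)² = 2.4053 mm².
Length = 271774.2 / 2.4053 = 112989.73 mm = 112.99 m.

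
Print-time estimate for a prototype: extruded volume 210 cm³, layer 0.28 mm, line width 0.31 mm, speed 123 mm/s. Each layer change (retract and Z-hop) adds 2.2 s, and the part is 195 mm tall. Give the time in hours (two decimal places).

5.89 hours

Extrusion cross-section = 0.28 × 0.31 = 0.0868 mm².
Total extruded path = 210000/0.0868 = 2419354.8 mm.
Extrusion time: 2419354.8 / 123 → 19669.6 s.
Layer count = ceil(195 / 0.28) = 697.
Layer-change overhead = 697 × 2.2 = 1533.4 s.
Altogether 19669.6 + 1533.4 = 21203 s, i.e. 5.89 hours.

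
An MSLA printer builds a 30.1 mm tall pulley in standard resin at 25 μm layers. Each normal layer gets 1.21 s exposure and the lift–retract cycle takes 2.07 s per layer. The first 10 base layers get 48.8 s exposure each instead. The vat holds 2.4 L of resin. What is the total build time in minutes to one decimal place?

Layers = ⌈30.1/0.025⌉ = 1204.
Burn-in layers: 10 × (48.8 + 2.07) → 508.7 s.
Remaining layers = 1194 × (1.21 + 2.07) = 3916.32 s.
Sum: 508.7 + 3916.32 = 4425.02 s → 73.8 minutes.

73.8 minutes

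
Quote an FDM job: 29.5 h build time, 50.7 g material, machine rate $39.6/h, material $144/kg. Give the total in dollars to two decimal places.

Time charge: 39.6 × 29.5 → $1168.20.
Feedstock cost: 144 × 50.7/1000 → $7.3008.
Total = 1168.20 + 7.3008 = 1175.5008 ≈ $1175.50.

$1175.50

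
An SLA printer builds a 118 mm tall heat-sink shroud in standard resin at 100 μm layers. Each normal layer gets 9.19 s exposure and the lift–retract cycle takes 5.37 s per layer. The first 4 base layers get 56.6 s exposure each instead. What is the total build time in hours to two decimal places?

Number of layers: 118 / 0.1 → 1180 (rounded up).
Base layers = 4 × (56.6 + 5.37) = 247.88 s.
Normal layers = 1176 × (9.19 + 5.37), so 17122.56 s.
Sum: 247.88 + 17122.56 = 17370.44 s → 4.83 hours.

4.83 hours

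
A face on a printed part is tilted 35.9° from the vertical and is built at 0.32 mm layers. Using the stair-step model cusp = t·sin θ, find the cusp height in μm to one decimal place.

Cusp = layer height × sin(35.9°) = 0.32 × 0.5864 = 0.187648 mm = 187.6 μm.

187.6 μm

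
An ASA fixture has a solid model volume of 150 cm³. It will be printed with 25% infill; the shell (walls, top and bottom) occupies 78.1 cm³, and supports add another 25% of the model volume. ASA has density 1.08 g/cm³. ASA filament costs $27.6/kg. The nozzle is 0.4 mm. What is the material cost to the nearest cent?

Infill region: 150 − 78.1 → 71.9 cm³.
Infill volume: 0.25 × 71.9 → 17.975 cm³.
Support = 0.25 × 150 = 37.5 cm³.
Total extruded = 78.1 + 17.975 + 37.5, so 133.575 cm³.
Mass: 133.575 × 1.08 → 144.261 g.
Cost = 144.261 g / 1000 × $27.6/kg = $3.98.

$3.98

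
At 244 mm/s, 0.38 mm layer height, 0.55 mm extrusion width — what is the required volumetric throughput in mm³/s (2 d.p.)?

Bead cross-section: 0.38 × 0.55 → 0.209 mm².
Q = v·A = 244 × 0.209 = 51.00 mm³/s.

51.00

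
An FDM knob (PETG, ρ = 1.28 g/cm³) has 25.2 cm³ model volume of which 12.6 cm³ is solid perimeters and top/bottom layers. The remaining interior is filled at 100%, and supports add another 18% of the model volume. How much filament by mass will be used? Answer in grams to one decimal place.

38.1 g

Interior volume = 25.2 − 12.6, so 12.6 cm³.
Infill deposited: 1.00 × 12.6 → 12.6 cm³.
Support = 0.18 × 25.2 = 4.536 cm³.
Total extruded = 12.6 + 12.6 + 4.536, so 29.736 cm³.
Mass = 29.736 × 1.28, so 38.06208 g.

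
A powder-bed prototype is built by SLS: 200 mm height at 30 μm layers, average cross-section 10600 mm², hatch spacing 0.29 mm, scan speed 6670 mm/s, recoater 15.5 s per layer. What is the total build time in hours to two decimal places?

Layers = ⌈200/0.03⌉ = 6667.
Hatch length per layer: 10600 / 0.29 → 36551.7 mm.
Laser time per layer: 36551.7 / 6670 → 5.48 s.
Layer cycle = 5.48 + 15.5 = 20.98 s.
Build time = 6667 × 20.98 = 139873.66 s = 38.85 hours.

38.85 hours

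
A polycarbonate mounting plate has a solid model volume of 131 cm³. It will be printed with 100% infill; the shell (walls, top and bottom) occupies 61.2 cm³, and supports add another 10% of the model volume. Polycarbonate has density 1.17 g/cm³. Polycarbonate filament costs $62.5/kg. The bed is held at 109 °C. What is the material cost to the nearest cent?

Volume inside the shell = 131 − 61.2 = 69.8 cm³.
Infill volume = 1.00 × 69.8 = 69.8 cm³.
Support: 0.10 × 131 → 13.1 cm³.
Deposited volume = 61.2 + 69.8 + 13.1, so 144.1 cm³.
Mass: 144.1 × 1.17 → 168.597 g.
At $62.5/kg: 168.597/1000 × 62.5 = $10.54.

$10.54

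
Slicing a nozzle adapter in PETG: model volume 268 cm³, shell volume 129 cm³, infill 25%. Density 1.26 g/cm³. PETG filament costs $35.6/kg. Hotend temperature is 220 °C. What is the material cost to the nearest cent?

$7.35

Interior volume = 268 − 129 = 139 cm³.
Infill deposited: 0.25 × 139 → 34.75 cm³.
Total extruded = 129 + 34.75, so 163.75 cm³.
Mass = 163.75 × 1.26 = 206.325 g.
At $35.6/kg: 206.325/1000 × 35.6 = $7.35.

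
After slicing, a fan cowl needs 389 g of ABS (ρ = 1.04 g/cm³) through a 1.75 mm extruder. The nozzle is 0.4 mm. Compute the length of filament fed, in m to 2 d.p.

155.51 m

Volume = 389 g / 1.04 g·cm⁻³ = 374.0385 cm³ = 374038.5 mm³.
Filament cross-section = π × (1.75/2)² = 2.4053 mm².
L = V/A = 374038.5/2.4053 = 155505.97 mm → 155.51 m.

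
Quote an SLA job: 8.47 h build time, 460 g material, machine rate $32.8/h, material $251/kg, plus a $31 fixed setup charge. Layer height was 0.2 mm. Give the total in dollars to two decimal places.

Machine cost: 32.8 × 8.47 → $277.816.
Material charge = 251 × 460/1000, so $115.46.
Total = 277.816 + 115.46 + 31 = 424.276 ≈ $424.28.

$424.28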